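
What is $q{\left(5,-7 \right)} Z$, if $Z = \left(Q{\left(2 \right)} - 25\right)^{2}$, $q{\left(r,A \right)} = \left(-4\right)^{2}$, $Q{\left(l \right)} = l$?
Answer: $8464$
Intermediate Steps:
$q{\left(r,A \right)} = 16$
$Z = 529$ ($Z = \left(2 - 25\right)^{2} = \left(-23\right)^{2} = 529$)
$q{\left(5,-7 \right)} Z = 16 \cdot 529 = 8464$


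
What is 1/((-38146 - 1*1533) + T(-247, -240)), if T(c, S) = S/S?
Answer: -1/39678 ≈ -2.5203e-5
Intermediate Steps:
T(c, S) = 1
1/((-38146 - 1*1533) + T(-247, -240)) = 1/((-38146 - 1*1533) + 1) = 1/((-38146 - 1533) + 1) = 1/(-39679 + 1) = 1/(-39678) = -1/39678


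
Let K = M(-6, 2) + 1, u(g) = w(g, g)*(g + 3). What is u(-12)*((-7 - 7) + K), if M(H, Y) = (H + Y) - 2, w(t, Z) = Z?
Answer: -2052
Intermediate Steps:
M(H, Y) = -2 + H + Y
u(g) = g*(3 + g) (u(g) = g*(g + 3) = g*(3 + g))
K = -5 (K = (-2 - 6 + 2) + 1 = -6 + 1 = -5)
u(-12)*((-7 - 7) + K) = (-12*(3 - 12))*((-7 - 7) - 5) = (-12*(-9))*(-14 - 5) = 108*(-19) = -2052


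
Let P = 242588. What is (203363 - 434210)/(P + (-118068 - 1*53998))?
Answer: -230847/70522 ≈ -3.2734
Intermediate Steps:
(203363 - 434210)/(P + (-118068 - 1*53998)) = (203363 - 434210)/(242588 + (-118068 - 1*53998)) = -230847/(242588 + (-118068 - 53998)) = -230847/(242588 - 172066) = -230847/70522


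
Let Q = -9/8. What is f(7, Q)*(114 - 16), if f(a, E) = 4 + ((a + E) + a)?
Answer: 6615/4 ≈ 1653.8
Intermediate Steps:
Q = -9/8 (Q = -9*⅛ = -9/8 ≈ -1.1250)
f(a, E) = 4 + E + 2*a (f(a, E) = 4 + ((E + a) + a) = 4 + (E + 2*a) = 4 + E + 2*a)
f(7, Q)*(114 - 16) = (4 - 9/8 + 2*7)*(114 - 16) = (4 - 9/8 + 14)*98 = (135/8)*98 = 6615/4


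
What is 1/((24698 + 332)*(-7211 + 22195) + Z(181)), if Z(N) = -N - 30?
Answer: 1/375049309 ≈ 2.6663e-9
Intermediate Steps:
Z(N) = -30 - N
1/((24698 + 332)*(-7211 + 22195) + Z(181)) = 1/((24698 + 332)*(-7211 + 22195) + (-30 - 1*181)) = 1/(25030*14984 + (-30 - 181)) = 1/(375049520 - 211) = 1/375049309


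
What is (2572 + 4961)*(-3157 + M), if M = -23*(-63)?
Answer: -12866364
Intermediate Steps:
M = 1449
(2572 + 4961)*(-3157 + M) = (2572 + 4961)*(-3157 + 1449) = 7533*(-1708) = -12866364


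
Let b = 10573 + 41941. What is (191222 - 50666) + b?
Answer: 193070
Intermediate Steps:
b = 52514
(191222 - 50666) + b = (191222 - 50666) + 52514 = 140556 + 52514 = 193070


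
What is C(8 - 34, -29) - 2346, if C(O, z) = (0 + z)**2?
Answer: -1505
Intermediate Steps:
C(O, z) = z**2
C(8 - 34, -29) - 2346 = (-29)**2 - 2346 = 841 - 2346 = -1505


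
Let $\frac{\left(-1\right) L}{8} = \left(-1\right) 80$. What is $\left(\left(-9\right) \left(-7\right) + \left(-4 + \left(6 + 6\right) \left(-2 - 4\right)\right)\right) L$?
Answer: $-8320$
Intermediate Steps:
$L = 640$ ($L = - 8 \left(\left(-1\right) 80\right) = \left(-8\right) \left(-80\right) = 640$)
$\left(\left(-9\right) \left(-7\right) + \left(-4 + \left(6 + 6\right) \left(-2 - 4\right)\right)\right) L = \left(\left(-9\right) \left(-7\right) + \left(-4 + \left(6 + 6\right) \left(-2 - 4\right)\right)\right) 640 = \left(63 + \left(-4 + 12 \left(-6\right)\right)\right) 640 = \left(63 - 76\right) 640 = \left(-13\right) 640 = -8320$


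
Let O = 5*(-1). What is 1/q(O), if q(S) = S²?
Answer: 1/25 ≈ 0.040000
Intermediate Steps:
O = -5
1/q(O) = 1/((-5)²) = 1/25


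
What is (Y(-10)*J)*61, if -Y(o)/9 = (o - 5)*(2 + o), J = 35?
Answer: -2305800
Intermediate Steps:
Y(o) = -9*(-5 + o)*(2 + o) (Y(o) = -9*(o - 5)*(2 + o) = -9*(-5 + o)*(2 + o))
(Y(-10)*J)*61 = ((90 - 9*(-10)**2 + 27*(-10))*35)*61 = ((90 - 9*100 - 270)*35)*61 = ((90 - 900 - 270)*35)*61 = -1080*35*61 = -37800*61 = -2305800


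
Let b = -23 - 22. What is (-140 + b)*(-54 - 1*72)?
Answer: 23310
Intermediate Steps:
b = -45
(-140 + b)*(-54 - 1*72) = (-140 - 45)*(-54 - 1*72) = -185*(-54 - 72) = -185*(-126) = 23310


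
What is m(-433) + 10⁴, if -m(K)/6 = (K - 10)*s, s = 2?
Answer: 15316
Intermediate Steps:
m(K) = 120 - 12*K (m(K) = -6*(K - 10)*2 = -6*(-10 + K)*2 = -6*(-20 + 2*K) = 120 - 12*K)
m(-433) + 10⁴ = (120 - 12*(-433)) + 10⁴ = (120 + 5196) + 10000 = 5316 + 10000 = 15316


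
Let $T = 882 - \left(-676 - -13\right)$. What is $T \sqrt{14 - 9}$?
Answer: $1545 \sqrt{5} \approx 3454.7$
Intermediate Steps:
$T = 1545$ ($T = 882 - \left(-676 + 13\right) = 882 - -663 = 882 + 663 = 1545$)
$T \sqrt{14 - 9} = 1545 \sqrt{14 - 9} = 1545 \sqrt{5}$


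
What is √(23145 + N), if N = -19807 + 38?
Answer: 4*√211 ≈ 58.103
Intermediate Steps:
N = -19769
√(23145 + N) = √(23145 - 19769) = √3376 = 4*√211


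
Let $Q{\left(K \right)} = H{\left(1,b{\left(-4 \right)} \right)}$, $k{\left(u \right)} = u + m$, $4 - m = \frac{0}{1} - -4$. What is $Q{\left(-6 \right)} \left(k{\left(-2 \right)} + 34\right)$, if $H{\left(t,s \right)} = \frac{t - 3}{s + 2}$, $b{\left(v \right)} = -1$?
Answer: $-64$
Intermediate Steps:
$m = 0$ ($m = 4 - \left(\frac{0}{1} - -4\right) = 4 - \left(0 \cdot 1 + 4\right) = 4 - \left(0 + 4\right) = 4 - 4 = 0$)
$H{\left(t,s \right)} = \frac{-3 + t}{2 + s}$
$k{\left(u \right)} = u$ ($k{\left(u \right)} = u + 0 = u$)
$Q{\left(K \right)} = -2$ ($Q{\left(K \right)} = \frac{-3 + 1}{2 - 1} = 1^{-1} \left(-2\right) = 1 \left(-2\right) = -2$)
$Q{\left(-6 \right)} \left(k{\left(-2 \right)} + 34\right) = - 2 \left(-2 + 34\right) = \left(-2\right) 32 = -64$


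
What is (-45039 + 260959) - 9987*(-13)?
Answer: 345751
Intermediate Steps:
(-45039 + 260959) - 9987*(-13) = 215920 + 129831 = 345751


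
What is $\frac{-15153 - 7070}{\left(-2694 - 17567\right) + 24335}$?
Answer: $- \frac{22223}{4074} \approx -5.4548$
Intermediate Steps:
$\frac{-15153 - 7070}{\left(-2694 - 17567\right) + 24335} = - \frac{22223}{\left(-2694 - 17567\right) + 24335} = - \frac{22223}{-20261 + 24335} = - \frac{22223}{4074}$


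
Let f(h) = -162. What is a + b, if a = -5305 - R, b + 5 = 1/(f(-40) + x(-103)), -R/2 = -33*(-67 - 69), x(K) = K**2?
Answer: 38298703/10447 ≈ 3666.0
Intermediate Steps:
R = -8976 (R = -(-66)*(-67 - 69) = -(-66)*(-136) = -2*4488 = -8976)
b = -52234/10447 (b = -5 + 1/(-162 + (-103)**2) = -5 + 1/(-162 + 10609) = -5 + 1/10447 = -52234/10447 ≈ -4.9999)
a = 3671 (a = -5305 - 1*(-8976) = -5305 + 8976 = 3671)
a + b = 3671 - 52234/10447 = 38298703/10447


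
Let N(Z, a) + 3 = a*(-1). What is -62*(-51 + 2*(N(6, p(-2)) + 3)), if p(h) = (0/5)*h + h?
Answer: 2914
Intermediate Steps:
p(h) = h (p(h) = (0*(⅕))*h + h = 0*h + h = 0 + h = h)
N(Z, a) = -3 - a (N(Z, a) = -3 + a*(-1) = -3 - a)
-62*(-51 + 2*(N(6, p(-2)) + 3)) = -62*(-51 + 2*((-3 - 1*(-2)) + 3)) = -62*(-51 + 2*((-3 + 2) + 3)) = -62*(-51 + 2*(-1 + 3)) = -62*(-51 + 2*2) = -62*(-51 + 4) = -62*(-47) = 2914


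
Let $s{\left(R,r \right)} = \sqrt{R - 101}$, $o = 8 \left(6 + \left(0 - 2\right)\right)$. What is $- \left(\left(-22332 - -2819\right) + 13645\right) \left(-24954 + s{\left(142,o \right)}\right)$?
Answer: $-146430072 + 5868 \sqrt{41} \approx -1.4639 \cdot 10^{8}$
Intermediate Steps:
$o = 32$ ($o = 8 \left(6 - 2\right) = 8 \cdot 4 = 32$)
$s{\left(R,r \right)} = \sqrt{-101 + R}$
$- \left(\left(-22332 - -2819\right) + 13645\right) \left(-24954 + s{\left(142,o \right)}\right) = - \left(\left(-22332 - -2819\right) + 13645\right) \left(-24954 + \sqrt{-101 + 142}\right) = - \left(\left(-22332 + 2819\right) + 13645\right) \left(-24954 + \sqrt{41}\right) = - \left(-19513 + 13645\right) \left(-24954 + \sqrt{41}\right) = - \left(-5868\right) \left(-24954 + \sqrt{41}\right) = - (146430072 - 5868 \sqrt{41}) = -146430072 + 5868 \sqrt{41}$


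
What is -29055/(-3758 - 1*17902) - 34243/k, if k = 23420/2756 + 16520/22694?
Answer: -5018703820143/1352630900 ≈ -3710.3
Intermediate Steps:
k = 10303975/1116869 (k = 23420*(1/2756) + 16520*(1/22694) = 5855/689 + 1180/1621 = 10303975/1116869 ≈ 9.2258)
-29055/(-3758 - 1*17902) - 34243/k = -29055/(-3758 - 1*17902) - 34243/10303975/1116869 = -29055/(-3758 - 17902) - 34243*1116869/10303975 = -29055/(-21660) - 3476813197/936725 = -29055*(-1/21660) - 3476813197/936725 = 1937/1444 - 3476813197/936725 = -5018703820143/1352630900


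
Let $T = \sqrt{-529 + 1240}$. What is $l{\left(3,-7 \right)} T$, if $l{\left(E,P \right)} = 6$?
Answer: $18 \sqrt{79} \approx 159.99$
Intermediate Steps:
$T = 3 \sqrt{79}$ ($T = \sqrt{711} = 3 \sqrt{79} \approx 26.665$)
$l{\left(3,-7 \right)} T = 6 \cdot 3 \sqrt{79} = 18 \sqrt{79}$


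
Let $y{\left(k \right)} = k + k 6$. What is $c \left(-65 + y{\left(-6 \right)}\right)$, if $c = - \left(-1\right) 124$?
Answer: $-13268$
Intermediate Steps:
$y{\left(k \right)} = 7 k$ ($y{\left(k \right)} = k + 6 k = 7 k$)
$c = 124$ ($c = \left(-1\right) \left(-124\right) = 124$)
$c \left(-65 + y{\left(-6 \right)}\right) = 124 \left(-65 + 7 \left(-6\right)\right) = 124 \left(-65 - 42\right) = 124 \left(-107\right) = -13268$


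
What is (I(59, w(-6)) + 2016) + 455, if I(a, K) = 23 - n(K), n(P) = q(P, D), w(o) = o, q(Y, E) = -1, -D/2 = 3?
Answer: 2495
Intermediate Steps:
D = -6 (D = -2*3 = -6)
n(P) = -1
I(a, K) = 24 (I(a, K) = 23 - 1*(-1) = 23 + 1 = 24)
(I(59, w(-6)) + 2016) + 455 = (24 + 2016) + 455 = 2040 + 455 = 2495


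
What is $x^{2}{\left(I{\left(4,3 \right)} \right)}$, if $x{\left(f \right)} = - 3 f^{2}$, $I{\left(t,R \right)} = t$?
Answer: $2304$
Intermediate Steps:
$x^{2}{\left(I{\left(4,3 \right)} \right)} = \left(- 3 \cdot 4^{2}\right)^{2} = \left(\left(-3\right) 16\right)^{2} = \left(-48\right)^{2} = 2304$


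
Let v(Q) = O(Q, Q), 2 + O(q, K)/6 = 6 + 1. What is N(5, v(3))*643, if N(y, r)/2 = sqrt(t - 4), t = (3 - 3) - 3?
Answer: 1286*I*sqrt(7) ≈ 3402.4*I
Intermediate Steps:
t = -3 (t = 0 - 3 = -3)
O(q, K) = 30 (O(q, K) = -12 + 6*(6 + 1) = -12 + 6*7 = -12 + 42 = 30)
v(Q) = 30
N(y, r) = 2*I*sqrt(7) (N(y, r) = 2*sqrt(-3 - 4) = 2*sqrt(-7) = 2*(I*sqrt(7)) = 2*I*sqrt(7))
N(5, v(3))*643 = (2*I*sqrt(7))*643 = 1286*I*sqrt(7)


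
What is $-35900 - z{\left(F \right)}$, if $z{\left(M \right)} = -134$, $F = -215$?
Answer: $-35766$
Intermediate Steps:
$-35900 - z{\left(F \right)} = -35900 - -134 = -35900 + 134 = -35766$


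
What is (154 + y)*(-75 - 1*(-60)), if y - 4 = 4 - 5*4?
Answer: -2130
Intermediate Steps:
y = -12 (y = 4 + (4 - 5*4) = 4 + (4 - 20) = 4 - 16 = -12)
(154 + y)*(-75 - 1*(-60)) = (154 - 12)*(-75 - 1*(-60)) = 142*(-75 + 60) = 142*(-15) = -2130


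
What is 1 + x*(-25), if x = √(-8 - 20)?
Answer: 1 - 50*I*√7 ≈ 1.0 - 132.29*I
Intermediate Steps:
x = 2*I*√7 (x = √(-28) = 2*I*√7 ≈ 5.2915*I)
1 + x*(-25) = 1 + (2*I*√7)*(-25) = 1 - 50*I*√7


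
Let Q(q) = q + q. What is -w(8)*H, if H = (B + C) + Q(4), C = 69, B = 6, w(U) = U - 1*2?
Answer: -498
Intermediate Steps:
w(U) = -2 + U (w(U) = U - 2 = -2 + U)
Q(q) = 2*q
H = 83 (H = (6 + 69) + 2*4 = 75 + 8 = 83)
-w(8)*H = -(-2 + 8)*83 = -6*83 = -1*498 = -498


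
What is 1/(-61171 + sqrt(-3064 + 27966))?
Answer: -61171/3741866339 - sqrt(24902)/3741866339 ≈ -1.6390e-5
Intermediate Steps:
1/(-61171 + sqrt(-3064 + 27966)) = 1/(-61171 + sqrt(24902))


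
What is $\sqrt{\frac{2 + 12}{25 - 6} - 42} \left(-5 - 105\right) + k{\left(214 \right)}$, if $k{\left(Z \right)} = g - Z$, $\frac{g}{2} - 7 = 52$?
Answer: $-96 - \frac{3080 i \sqrt{19}}{19} \approx -96.0 - 706.6 i$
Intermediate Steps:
$g = 118$ ($g = 14 + 2 \cdot 52 = 14 + 104 = 118$)
$k{\left(Z \right)} = 118 - Z$
$\sqrt{\frac{2 + 12}{25 - 6} - 42} \left(-5 - 105\right) + k{\left(214 \right)} = \sqrt{\frac{2 + 12}{25 - 6} - 42} \left(-5 - 105\right) + \left(118 - 214\right) = \sqrt{\frac{14}{19} - 42} \left(-110\right) + \left(118 - 214\right) = \sqrt{14 \cdot \frac{1}{19} - 42} \left(-110\right) - 96 = \sqrt{\frac{14}{19} - 42} \left(-110\right) - 96 = \sqrt{- \frac{784}{19}} \left(-110\right) - 96 = \frac{28 i \sqrt{19}}{19} \left(-110\right) - 96 = - \frac{3080 i \sqrt{19}}{19} - 96 = -96 - \frac{3080 i \sqrt{19}}{19}$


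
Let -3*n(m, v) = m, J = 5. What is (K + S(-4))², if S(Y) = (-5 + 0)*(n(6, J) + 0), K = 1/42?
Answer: 177241/1764 ≈ 100.48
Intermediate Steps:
n(m, v) = -m/3
K = 1/42 ≈ 0.023810
S(Y) = 10 (S(Y) = (-5 + 0)*(-⅓*6 + 0) = -5*(-2 + 0) = -5*(-2) = 10)
(K + S(-4))² = (1/42 + 10)² = (421/42)² = 177241/1764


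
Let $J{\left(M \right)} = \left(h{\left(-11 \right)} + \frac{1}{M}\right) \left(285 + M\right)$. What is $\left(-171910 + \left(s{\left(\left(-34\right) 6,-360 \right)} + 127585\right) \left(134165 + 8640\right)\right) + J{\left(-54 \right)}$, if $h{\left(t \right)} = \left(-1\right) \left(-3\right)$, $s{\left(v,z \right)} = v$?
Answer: $\frac{327428504707}{18} \approx 1.819 \cdot 10^{10}$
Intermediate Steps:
$h{\left(t \right)} = 3$
$J{\left(M \right)} = \left(3 + \frac{1}{M}\right) \left(285 + M\right)$
$\left(-171910 + \left(s{\left(\left(-34\right) 6,-360 \right)} + 127585\right) \left(134165 + 8640\right)\right) + J{\left(-54 \right)} = \left(-171910 + \left(\left(-34\right) 6 + 127585\right) \left(134165 + 8640\right)\right) + \left(856 + 3 \left(-54\right) + \frac{285}{-54}\right) = \left(-171910 + \left(-204 + 127585\right) 142805\right) + \left(856 - 162 + 285 \left(- \frac{1}{54}\right)\right) = \left(-171910 + 127381 \cdot 142805\right) - - \frac{12397}{18} = \left(-171910 + 18190643705\right) + \frac{12397}{18} = 18190471795 + \frac{12397}{18} = \frac{327428504707}{18}$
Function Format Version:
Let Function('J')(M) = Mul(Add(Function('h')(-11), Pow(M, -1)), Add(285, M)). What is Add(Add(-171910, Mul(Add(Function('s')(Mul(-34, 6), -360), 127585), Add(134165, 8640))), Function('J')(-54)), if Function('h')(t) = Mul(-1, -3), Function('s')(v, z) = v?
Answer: Rational(327428504707, 18) ≈ 1.8190e+10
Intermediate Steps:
Function('h')(t) = 3
Function('J')(M) = Mul(Add(3, Pow(M, -1)), Add(285, M))
Add(Add(-171910, Mul(Add(Function('s')(Mul(-34, 6), -360), 127585), Add(134165, 8640))), Function('J')(-54)) = Add(Add(-171910, Mul(Add(Mul(-34, 6), 127585), Add(134165, 8640))), Add(856, Mul(3, -54), Mul(285, Pow(-54, -1)))) = Add(Add(-171910, Mul(Add(-204, 127585), 142805)), Add(856, -162, Mul(285, Rational(-1, 54)))) = Add(Add(-171910, Mul(127381, 142805)), Add(856, -162, Rational(-95, 18))) = Add(Add(-171910, 18190643705), Rational(12397, 18)) = Add(18190471795, Rational(12397, 18)) = Rational(327428504707, 18)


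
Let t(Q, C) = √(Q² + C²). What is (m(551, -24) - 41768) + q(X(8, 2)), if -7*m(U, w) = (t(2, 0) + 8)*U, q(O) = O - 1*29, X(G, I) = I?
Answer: -298075/7 ≈ -42582.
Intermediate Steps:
q(O) = -29 + O (q(O) = O - 29 = -29 + O)
t(Q, C) = √(C² + Q²)
m(U, w) = -10*U/7 (m(U, w) = -(√(0² + 2²) + 8)*U/7 = -(√(0 + 4) + 8)*U/7 = -(√4 + 8)*U/7 = -(2 + 8)*U/7 = -10*U/7)
(m(551, -24) - 41768) + q(X(8, 2)) = (-10/7*551 - 41768) + (-29 + 2) = (-5510/7 - 41768) - 27 = -297886/7 - 27 = -298075/7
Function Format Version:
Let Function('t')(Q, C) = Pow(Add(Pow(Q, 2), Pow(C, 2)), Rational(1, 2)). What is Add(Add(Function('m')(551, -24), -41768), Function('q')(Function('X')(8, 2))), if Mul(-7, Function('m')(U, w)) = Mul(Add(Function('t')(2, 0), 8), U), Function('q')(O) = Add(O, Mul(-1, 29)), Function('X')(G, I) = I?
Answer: Rational(-298075, 7) ≈ -42582.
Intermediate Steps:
Function('q')(O) = Add(-29, O) (Function('q')(O) = Add(O, -29) = Add(-29, O))
Function('t')(Q, C) = Pow(Add(Pow(C, 2), Pow(Q, 2)), Rational(1, 2))
Function('m')(U, w) = Mul(Rational(-10, 7), U) (Function('m')(U, w) = Mul(Rational(-1, 7), Mul(Add(Pow(Add(Pow(0, 2), Pow(2, 2)), Rational(1, 2)), 8), U)) = Mul(Rational(-1, 7), Mul(Add(Pow(Add(0, 4), Rational(1, 2)), 8), U)) = Mul(Rational(-1, 7), Mul(Add(Pow(4, Rational(1, 2)), 8), U)) = Mul(Rational(-1, 7), Mul(Add(2, 8), U)) = Mul(Rational(-1, 7), Mul(10, U)) = Mul(Rational(-10, 7), U))
Add(Add(Function('m')(551, -24), -41768), Function('q')(Function('X')(8, 2))) = Add(Add(Mul(Rational(-10, 7), 551), -41768), Add(-29, 2)) = Add(Add(Rational(-5510, 7), -41768), -27) = Add(Rational(-297886, 7), -27) = Rational(-298075, 7)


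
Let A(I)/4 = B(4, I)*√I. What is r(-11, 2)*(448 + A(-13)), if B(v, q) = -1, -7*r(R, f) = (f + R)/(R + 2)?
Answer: -64 + 4*I*√13/7 ≈ -64.0 + 2.0603*I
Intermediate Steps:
r(R, f) = -(R + f)/(7*(2 + R)) (r(R, f) = -(f + R)/(7*(R + 2)) = -(R + f)/(7*(2 + R)))
A(I) = -4*√I (A(I) = 4*(-√I) = -4*√I)
r(-11, 2)*(448 + A(-13)) = ((-1*(-11) - 1*2)/(7*(2 - 11)))*(448 - 4*I*√13) = ((⅐)*(11 - 2)/(-9))*(448 - 4*I*√13) = ((⅐)*(-⅑)*9)*(448 - 4*I*√13) = -(448 - 4*I*√13)/7 = -64 + 4*I*√13/7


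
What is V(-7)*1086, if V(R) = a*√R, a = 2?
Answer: 2172*I*√7 ≈ 5746.6*I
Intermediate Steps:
V(R) = 2*√R
V(-7)*1086 = (2*√(-7))*1086 = (2*(I*√7))*1086 = (2*I*√7)*1086 = 2172*I*√7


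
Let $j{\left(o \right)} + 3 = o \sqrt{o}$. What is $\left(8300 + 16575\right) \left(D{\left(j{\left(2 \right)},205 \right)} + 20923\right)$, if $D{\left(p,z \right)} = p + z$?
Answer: $525484375 + 49750 \sqrt{2} \approx 5.2555 \cdot 10^{8}$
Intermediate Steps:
$j{\left(o \right)} = -3 + o^{\frac{3}{2}}$ ($j{\left(o \right)} = -3 + o \sqrt{o} = -3 + o^{\frac{3}{2}}$)
$\left(8300 + 16575\right) \left(D{\left(j{\left(2 \right)},205 \right)} + 20923\right) = \left(8300 + 16575\right) \left(\left(\left(-3 + 2^{\frac{3}{2}}\right) + 205\right) + 20923\right) = 24875 \left(\left(\left(-3 + 2 \sqrt{2}\right) + 205\right) + 20923\right) = 24875 \left(\left(202 + 2 \sqrt{2}\right) + 20923\right) = 24875 \left(21125 + 2 \sqrt{2}\right) = 525484375 + 49750 \sqrt{2}$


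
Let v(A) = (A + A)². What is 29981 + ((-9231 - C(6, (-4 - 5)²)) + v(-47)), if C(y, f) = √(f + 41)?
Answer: 29586 - √122 ≈ 29575.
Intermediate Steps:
C(y, f) = √(41 + f)
v(A) = 4*A² (v(A) = (2*A)² = 4*A²)
29981 + ((-9231 - C(6, (-4 - 5)²)) + v(-47)) = 29981 + ((-9231 - √(41 + (-4 - 5)²)) + 4*(-47)²) = 29981 + ((-9231 - √(41 + (-9)²)) + 4*2209) = 29981 + ((-9231 - √(41 + 81)) + 8836) = 29981 + ((-9231 - √122) + 8836) = 29981 + (-395 - √122) = 29586 - √122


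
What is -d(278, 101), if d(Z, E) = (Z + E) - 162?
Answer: -217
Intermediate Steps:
d(Z, E) = -162 + E + Z (d(Z, E) = (E + Z) - 162 = -162 + E + Z)
-d(278, 101) = -(-162 + 101 + 278) = -1*217 = -217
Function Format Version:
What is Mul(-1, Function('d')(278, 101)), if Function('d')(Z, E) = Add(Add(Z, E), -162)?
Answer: -217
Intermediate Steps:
Function('d')(Z, E) = Add(-162, E, Z) (Function('d')(Z, E) = Add(Add(E, Z), -162) = Add(-162, E, Z))
Mul(-1, Function('d')(278, 101)) = Mul(-1, Add(-162, 101, 278)) = Mul(-1, 217) = -217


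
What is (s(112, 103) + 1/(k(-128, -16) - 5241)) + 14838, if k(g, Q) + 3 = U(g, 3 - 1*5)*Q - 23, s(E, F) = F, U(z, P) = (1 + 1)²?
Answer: 79650470/5331 ≈ 14941.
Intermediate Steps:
U(z, P) = 4 (U(z, P) = 2² = 4)
k(g, Q) = -26 + 4*Q (k(g, Q) = -3 + (4*Q - 23) = -3 + (-23 + 4*Q) = -26 + 4*Q)
(s(112, 103) + 1/(k(-128, -16) - 5241)) + 14838 = (103 + 1/((-26 + 4*(-16)) - 5241)) + 14838 = (103 + 1/((-26 - 64) - 5241)) + 14838 = (103 + 1/(-90 - 5241)) + 14838 = (103 + 1/(-5331)) + 14838 = (103 - 1/5331) + 14838 = 549092/5331 + 14838 = 79650470/5331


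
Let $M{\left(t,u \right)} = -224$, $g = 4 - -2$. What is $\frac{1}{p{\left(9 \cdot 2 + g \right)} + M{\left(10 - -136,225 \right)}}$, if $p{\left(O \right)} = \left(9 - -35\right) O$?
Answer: $\frac{1}{832} \approx 0.0012019$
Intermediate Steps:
$g = 6$ ($g = 4 + 2 = 6$)
$p{\left(O \right)} = 44 O$ ($p{\left(O \right)} = \left(9 + 35\right) O = 44 O$)
$\frac{1}{p{\left(9 \cdot 2 + g \right)} + M{\left(10 - -136,225 \right)}} = \frac{1}{44 \left(9 \cdot 2 + 6\right) - 224} = \frac{1}{44 \left(18 + 6\right) - 224} = \frac{1}{44 \cdot 24 - 224} = \frac{1}{1056 - 224} = \frac{1}{832}$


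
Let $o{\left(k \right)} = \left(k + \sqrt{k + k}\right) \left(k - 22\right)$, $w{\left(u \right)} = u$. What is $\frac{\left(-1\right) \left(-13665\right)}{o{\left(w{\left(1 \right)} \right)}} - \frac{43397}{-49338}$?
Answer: $\frac{225038369}{345366} - \frac{4555 \sqrt{2}}{7} \approx -268.66$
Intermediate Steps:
$o{\left(k \right)} = \left(-22 + k\right) \left(k + \sqrt{2} \sqrt{k}\right)$ ($o{\left(k \right)} = \left(k + \sqrt{2 k}\right) \left(-22 + k\right) = \left(k + \sqrt{2} \sqrt{k}\right) \left(-22 + k\right) = \left(-22 + k\right) \left(k + \sqrt{2} \sqrt{k}\right)$)
$\frac{\left(-1\right) \left(-13665\right)}{o{\left(w{\left(1 \right)} \right)}} - \frac{43397}{-49338} = \frac{\left(-1\right) \left(-13665\right)}{1^{2} - 22 + \sqrt{2} \cdot 1^{\frac{3}{2}} - 22 \sqrt{2} \sqrt{1}} - \frac{43397}{-49338} = \frac{13665}{1 - 22 + \sqrt{2} \cdot 1 - 22 \sqrt{2} \cdot 1} - - \frac{43397}{49338} = \frac{13665}{1 - 22 + \sqrt{2} - 22 \sqrt{2}} + \frac{43397}{49338} = \frac{13665}{-21 - 21 \sqrt{2}} + \frac{43397}{49338} = \frac{43397}{49338} + \frac{13665}{-21 - 21 \sqrt{2}}$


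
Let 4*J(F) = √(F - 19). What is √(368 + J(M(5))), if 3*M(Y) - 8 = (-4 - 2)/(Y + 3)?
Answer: √(52992 + 6*I*√597)/12 ≈ 19.183 + 0.026535*I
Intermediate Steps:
M(Y) = 8/3 - 2/(3 + Y) (M(Y) = 8/3 + ((-4 - 2)/(Y + 3))/3 = 8/3 + (-6/(3 + Y))/3 = 8/3 - 2/(3 + Y))
J(F) = √(-19 + F)/4 (J(F) = √(F - 19)/4 = √(-19 + F)/4)
√(368 + J(M(5))) = √(368 + √(-19 + 2*(9 + 4*5)/(3*(3 + 5)))/4) = √(368 + √(-19 + (⅔)*(9 + 20)/8)/4) = √(368 + √(-19 + (⅔)*(⅛)*29)/4) = √(368 + √(-19 + 29/12)/4) = √(368 + √(-199/12)/4) = √(368 + (I*√597/6)/4) = √(368 + I*√597/24)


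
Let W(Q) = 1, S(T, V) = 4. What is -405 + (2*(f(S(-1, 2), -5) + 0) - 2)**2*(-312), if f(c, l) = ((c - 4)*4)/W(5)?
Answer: -1653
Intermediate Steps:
f(c, l) = -16 + 4*c (f(c, l) = ((c - 4)*4)/1 = ((-4 + c)*4)*1 = (-16 + 4*c)*1 = -16 + 4*c)
-405 + (2*(f(S(-1, 2), -5) + 0) - 2)**2*(-312) = -405 + (2*((-16 + 4*4) + 0) - 2)**2*(-312) = -405 + (2*((-16 + 16) + 0) - 2)**2*(-312) = -405 + (2*(0 + 0) - 2)**2*(-312) = -405 + (2*0 - 2)**2*(-312) = -405 + (0 - 2)**2*(-312) = -405 + (-2)**2*(-312) = -405 + 4*(-312) = -405 - 1248 = -1653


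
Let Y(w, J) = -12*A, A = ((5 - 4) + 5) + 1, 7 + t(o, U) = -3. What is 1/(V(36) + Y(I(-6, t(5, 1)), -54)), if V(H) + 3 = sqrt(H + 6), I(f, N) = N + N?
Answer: -29/2509 - sqrt(42)/7527 ≈ -0.012419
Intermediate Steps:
t(o, U) = -10 (t(o, U) = -7 - 3 = -10)
A = 7 (A = (1 + 5) + 1 = 6 + 1 = 7)
I(f, N) = 2*N
V(H) = -3 + sqrt(6 + H) (V(H) = -3 + sqrt(H + 6) = -3 + sqrt(6 + H))
Y(w, J) = -84 (Y(w, J) = -12*7 = -84)
1/(V(36) + Y(I(-6, t(5, 1)), -54)) = 1/((-3 + sqrt(6 + 36)) - 84) = 1/((-3 + sqrt(42)) - 84) = 1/(-87 + sqrt(42))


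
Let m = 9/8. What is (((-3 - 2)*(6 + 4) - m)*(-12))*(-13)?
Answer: -15951/2 ≈ -7975.5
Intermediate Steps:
m = 9/8 (m = 9*(⅛) = 9/8 ≈ 1.1250)
(((-3 - 2)*(6 + 4) - m)*(-12))*(-13) = (((-3 - 2)*(6 + 4) - 1*9/8)*(-12))*(-13) = ((-5*10 - 9/8)*(-12))*(-13) = ((-50 - 9/8)*(-12))*(-13) = -409/8*(-12)*(-13) = (1227/2)*(-13) = -15951/2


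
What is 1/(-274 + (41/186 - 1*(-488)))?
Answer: 186/39845 ≈ 0.0046681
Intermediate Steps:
1/(-274 + (41/186 - 1*(-488))) = 1/(-274 + (41*(1/186) + 488)) = 1/(-274 + (41/186 + 488)) = 1/(-274 + 90809/186) = 1/(39845/186) = 186/39845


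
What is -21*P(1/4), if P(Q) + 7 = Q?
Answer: 567/4 ≈ 141.75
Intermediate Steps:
P(Q) = -7 + Q
-21*P(1/4) = -21*(-7 + 1/4) = -21*(-7 + ¼) = -21*(-27)/4 = -3*(-189/4) = 567/4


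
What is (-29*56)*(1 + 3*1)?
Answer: -6496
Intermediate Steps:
(-29*56)*(1 + 3*1) = -1624*(1 + 3) = -1624*4 = -6496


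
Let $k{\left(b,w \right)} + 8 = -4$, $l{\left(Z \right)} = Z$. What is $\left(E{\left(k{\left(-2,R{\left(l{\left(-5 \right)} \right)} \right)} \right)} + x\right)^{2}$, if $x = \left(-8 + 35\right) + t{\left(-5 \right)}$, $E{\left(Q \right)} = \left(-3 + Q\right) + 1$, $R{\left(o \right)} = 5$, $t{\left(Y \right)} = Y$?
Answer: $64$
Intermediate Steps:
$k{\left(b,w \right)} = -12$ ($k{\left(b,w \right)} = -8 - 4 = -12$)
$E{\left(Q \right)} = -2 + Q$
$x = 22$ ($x = \left(-8 + 35\right) - 5 = 27 - 5 = 22$)
$\left(E{\left(k{\left(-2,R{\left(l{\left(-5 \right)} \right)} \right)} \right)} + x\right)^{2} = \left(\left(-2 - 12\right) + 22\right)^{2} = \left(-14 + 22\right)^{2} = 8^{2} = 64$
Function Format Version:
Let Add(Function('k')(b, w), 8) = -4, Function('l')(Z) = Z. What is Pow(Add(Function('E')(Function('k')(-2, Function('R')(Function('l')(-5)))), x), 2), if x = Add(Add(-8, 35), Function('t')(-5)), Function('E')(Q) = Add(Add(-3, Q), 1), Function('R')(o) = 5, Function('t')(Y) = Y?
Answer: 64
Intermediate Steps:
Function('k')(b, w) = -12 (Function('k')(b, w) = Add(-8, -4) = -12)
Function('E')(Q) = Add(-2, Q)
x = 22 (x = Add(Add(-8, 35), -5) = Add(27, -5) = 22)
Pow(Add(Function('E')(Function('k')(-2, Function('R')(Function('l')(-5)))), x), 2) = Pow(Add(Add(-2, -12), 22), 2) = Pow(Add(-14, 22), 2) = Pow(8, 2) = 64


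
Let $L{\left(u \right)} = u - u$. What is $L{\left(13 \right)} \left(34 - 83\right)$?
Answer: $0$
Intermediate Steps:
$L{\left(u \right)} = 0$
$L{\left(13 \right)} \left(34 - 83\right) = 0 \left(34 - 83\right) = 0 \left(-49\right) = 0$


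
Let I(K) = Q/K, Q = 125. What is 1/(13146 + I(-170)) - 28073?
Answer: -12546918513/446939 ≈ -28073.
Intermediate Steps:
I(K) = 125/K
1/(13146 + I(-170)) - 28073 = 1/(13146 + 125/(-170)) - 28073 = 1/(13146 + 125*(-1/170)) - 28073 = 1/(13146 - 25/34) - 28073 = 1/(446939/34) - 28073 = 34/446939 - 28073 = -12546918513/446939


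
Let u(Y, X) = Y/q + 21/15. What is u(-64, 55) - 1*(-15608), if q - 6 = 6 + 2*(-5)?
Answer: 77887/5 ≈ 15577.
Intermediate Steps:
q = 2 (q = 6 + (6 + 2*(-5)) = 6 + (6 - 10) = 6 - 4 = 2)
u(Y, X) = 7/5 + Y/2 (u(Y, X) = Y/2 + 21/15 = Y*(½) + 21*(1/15) = Y/2 + 7/5 = 7/5 + Y/2)
u(-64, 55) - 1*(-15608) = (7/5 + (½)*(-64)) - 1*(-15608) = (7/5 - 32) + 15608 = -153/5 + 15608 = 77887/5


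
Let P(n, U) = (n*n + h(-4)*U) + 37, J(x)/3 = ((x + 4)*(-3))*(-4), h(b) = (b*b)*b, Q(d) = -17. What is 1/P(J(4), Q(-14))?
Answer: 1/84069 ≈ 1.1895e-5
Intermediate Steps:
h(b) = b³ (h(b) = b²*b = b³)
J(x) = 144 + 36*x (J(x) = 3*(((x + 4)*(-3))*(-4)) = 3*(((4 + x)*(-3))*(-4)) = 3*((-12 - 3*x)*(-4)) = 3*(48 + 12*x) = 144 + 36*x)
P(n, U) = 37 + n² - 64*U (P(n, U) = (n*n + (-4)³*U) + 37 = (n² - 64*U) + 37 = 37 + n² - 64*U)
1/P(J(4), Q(-14)) = 1/(37 + (144 + 36*4)² - 64*(-17)) = 1/(37 + (144 + 144)² + 1088) = 1/(37 + 288² + 1088) = 1/(37 + 82944 + 1088) = 1/84069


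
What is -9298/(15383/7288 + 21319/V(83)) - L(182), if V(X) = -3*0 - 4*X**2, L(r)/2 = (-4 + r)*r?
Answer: -4816329372584/67130269 ≈ -71746.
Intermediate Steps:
L(r) = 2*r*(-4 + r) (L(r) = 2*((-4 + r)*r) = 2*(r*(-4 + r)) = 2*r*(-4 + r))
V(X) = -4*X**2 (V(X) = 0 - 4*X**2 = -4*X**2)
-9298/(15383/7288 + 21319/V(83)) - L(182) = -9298/(15383/7288 + 21319/((-4*83**2))) - 2*182*(-4 + 182) = -9298/(15383*(1/7288) + 21319/((-4*6889))) - 2*182*178 = -9298/(15383/7288 + 21319/(-27556)) - 1*64792 = -9298/(15383/7288 + 21319*(-1/27556)) - 64792 = -9298/(15383/7288 - 21319/27556) - 64792 = -9298/67130269/50207032 - 64792 = -9298*50207032/67130269 - 64792 = -466824983536/67130269 - 64792 = -4816329372584/67130269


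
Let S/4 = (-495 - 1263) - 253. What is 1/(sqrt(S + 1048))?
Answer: -I*sqrt(1749)/3498 ≈ -0.011956*I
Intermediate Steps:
S = -8044 (S = 4*((-495 - 1263) - 253) = 4*(-1758 - 253) = 4*(-2011) = -8044)
1/(sqrt(S + 1048)) = 1/(sqrt(-8044 + 1048)) = 1/(sqrt(-6996)) = 1/(2*I*sqrt(1749)) = -I*sqrt(1749)/3498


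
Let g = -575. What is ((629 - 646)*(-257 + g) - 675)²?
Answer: 181413961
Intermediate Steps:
((629 - 646)*(-257 + g) - 675)² = ((629 - 646)*(-257 - 575) - 675)² = (-17*(-832) - 675)² = (14144 - 675)² = 13469² = 181413961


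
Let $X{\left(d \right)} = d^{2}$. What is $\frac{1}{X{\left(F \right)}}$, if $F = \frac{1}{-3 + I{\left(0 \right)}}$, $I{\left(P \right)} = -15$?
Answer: $324$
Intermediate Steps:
$F = - \frac{1}{18}$ ($F = \frac{1}{-3 - 15} = \frac{1}{-18} = - \frac{1}{18} \approx -0.055556$)
$\frac{1}{X{\left(F \right)}} = \frac{1}{\left(- \frac{1}{18}\right)^{2}} = \frac{1}{\frac{1}{324}} = 324$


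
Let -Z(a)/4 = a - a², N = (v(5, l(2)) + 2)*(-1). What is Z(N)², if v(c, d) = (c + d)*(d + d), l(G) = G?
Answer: 13838400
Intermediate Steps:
v(c, d) = 2*d*(c + d) (v(c, d) = (c + d)*(2*d) = 2*d*(c + d))
N = -30 (N = (2*2*(5 + 2) + 2)*(-1) = (2*2*7 + 2)*(-1) = (28 + 2)*(-1) = 30*(-1) = -30)
Z(a) = -4*a + 4*a² (Z(a) = -4*(a - a²) = -4*a + 4*a²)
Z(N)² = (4*(-30)*(-1 - 30))² = (4*(-30)*(-31))² = 3720² = 13838400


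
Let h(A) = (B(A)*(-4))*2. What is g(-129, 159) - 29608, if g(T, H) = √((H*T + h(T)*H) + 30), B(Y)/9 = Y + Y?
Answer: -29608 + √2933103 ≈ -27895.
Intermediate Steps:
B(Y) = 18*Y (B(Y) = 9*(Y + Y) = 9*(2*Y) = 18*Y)
h(A) = -144*A (h(A) = ((18*A)*(-4))*2 = -72*A*2 = -144*A)
g(T, H) = √(30 - 143*H*T) (g(T, H) = √((H*T + (-144*T)*H) + 30) = √((H*T - 144*H*T) + 30) = √(-143*H*T + 30) = √(30 - 143*H*T))
g(-129, 159) - 29608 = √(30 - 143*159*(-129)) - 29608 = √(30 + 2933073) - 29608 = √2933103 - 29608 = -29608 + √2933103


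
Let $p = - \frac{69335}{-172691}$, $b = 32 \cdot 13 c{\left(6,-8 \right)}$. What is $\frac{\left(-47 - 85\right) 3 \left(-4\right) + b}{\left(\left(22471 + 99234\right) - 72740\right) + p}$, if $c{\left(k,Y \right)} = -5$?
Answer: $- \frac{42827368}{4227942075} \approx -0.01013$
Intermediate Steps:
$b = -2080$ ($b = 32 \cdot 13 \left(-5\right) = 416 \left(-5\right) = -2080$)
$p = \frac{69335}{172691}$ ($p = \left(-69335\right) \left(- \frac{1}{172691}\right) = \frac{69335}{172691} \approx 0.4015$)
$\frac{\left(-47 - 85\right) 3 \left(-4\right) + b}{\left(\left(22471 + 99234\right) - 72740\right) + p} = \frac{\left(-47 - 85\right) 3 \left(-4\right) - 2080}{\left(\left(22471 + 99234\right) - 72740\right) + \frac{69335}{172691}} = \frac{\left(-132\right) \left(-12\right) - 2080}{\left(121705 - 72740\right) + \frac{69335}{172691}} = \frac{1584 - 2080}{48965 + \frac{69335}{172691}} = - \frac{496}{\frac{8455884150}{172691}} = \left(-496\right) \frac{172691}{8455884150} = - \frac{42827368}{4227942075}$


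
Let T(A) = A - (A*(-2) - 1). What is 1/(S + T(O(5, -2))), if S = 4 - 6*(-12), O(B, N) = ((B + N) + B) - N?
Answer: 1/107 ≈ 0.0093458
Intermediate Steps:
O(B, N) = 2*B (O(B, N) = (N + 2*B) - N = 2*B)
S = 76 (S = 4 + 72 = 76)
T(A) = 1 + 3*A (T(A) = A - (-2*A - 1) = A - (-1 - 2*A) = A + (1 + 2*A) = 1 + 3*A)
1/(S + T(O(5, -2))) = 1/(76 + (1 + 3*(2*5))) = 1/(76 + (1 + 3*10)) = 1/(76 + (1 + 30)) = 1/(76 + 31) = 1/107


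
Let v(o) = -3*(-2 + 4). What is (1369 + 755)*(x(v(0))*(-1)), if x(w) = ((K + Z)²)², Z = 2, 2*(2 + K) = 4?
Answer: -33984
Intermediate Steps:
K = 0 (K = -2 + (½)*4 = -2 + 2 = 0)
v(o) = -6 (v(o) = -3*2 = -6)
x(w) = 16 (x(w) = ((0 + 2)²)² = (2²)² = 4² = 16)
(1369 + 755)*(x(v(0))*(-1)) = (1369 + 755)*(16*(-1)) = 2124*(-16) = -33984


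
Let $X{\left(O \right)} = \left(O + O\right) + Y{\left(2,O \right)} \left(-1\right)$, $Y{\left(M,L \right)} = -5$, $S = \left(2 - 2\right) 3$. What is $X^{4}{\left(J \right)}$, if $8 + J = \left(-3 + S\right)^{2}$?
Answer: $2401$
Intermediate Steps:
$S = 0$ ($S = 0 \cdot 3 = 0$)
$J = 1$ ($J = -8 + \left(-3 + 0\right)^{2} = -8 + \left(-3\right)^{2} = -8 + 9 = 1$)
$X{\left(O \right)} = 5 + 2 O$ ($X{\left(O \right)} = \left(O + O\right) - -5 = 2 O + 5 = 5 + 2 O$)
$X^{4}{\left(J \right)} = \left(5 + 2 \cdot 1\right)^{4} = \left(5 + 2\right)^{4} = 7^{4} = 2401$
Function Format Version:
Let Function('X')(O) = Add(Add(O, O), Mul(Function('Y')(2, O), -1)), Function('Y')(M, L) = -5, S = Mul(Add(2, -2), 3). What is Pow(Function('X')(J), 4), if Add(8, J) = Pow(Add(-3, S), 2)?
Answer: 2401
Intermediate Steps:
S = 0 (S = Mul(0, 3) = 0)
J = 1 (J = Add(-8, Pow(Add(-3, 0), 2)) = Add(-8, Pow(-3, 2)) = Add(-8, 9) = 1)
Function('X')(O) = Add(5, Mul(2, O)) (Function('X')(O) = Add(Add(O, O), Mul(-5, -1)) = Add(Mul(2, O), 5) = Add(5, Mul(2, O)))
Pow(Function('X')(J), 4) = Pow(Add(5, Mul(2, 1)), 4) = Pow(Add(5, 2), 4) = Pow(7, 4) = 2401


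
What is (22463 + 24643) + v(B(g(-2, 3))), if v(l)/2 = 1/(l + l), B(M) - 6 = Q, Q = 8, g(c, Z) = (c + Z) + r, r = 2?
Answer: 659485/14 ≈ 47106.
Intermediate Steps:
g(c, Z) = 2 + Z + c (g(c, Z) = (c + Z) + 2 = (Z + c) + 2 = 2 + Z + c)
B(M) = 14 (B(M) = 6 + 8 = 14)
v(l) = 1/l (v(l) = 2/(l + l) = 2/((2*l)) = 2*(1/(2*l)) = 1/l)
(22463 + 24643) + v(B(g(-2, 3))) = (22463 + 24643) + 1/14 = 47106 + 1/14 = 659485/14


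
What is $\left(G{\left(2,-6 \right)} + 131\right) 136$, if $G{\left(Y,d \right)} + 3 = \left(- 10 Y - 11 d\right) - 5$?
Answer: $22984$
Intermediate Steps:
$G{\left(Y,d \right)} = -8 - 11 d - 10 Y$ ($G{\left(Y,d \right)} = -3 - \left(5 + 10 Y + 11 d\right) = -8 - 11 d - 10 Y$)
$\left(G{\left(2,-6 \right)} + 131\right) 136 = \left(\left(-8 - -66 - 20\right) + 131\right) 136 = \left(\left(-8 + 66 - 20\right) + 131\right) 136 = \left(38 + 131\right) 136 = 169 \cdot 136 = 22984$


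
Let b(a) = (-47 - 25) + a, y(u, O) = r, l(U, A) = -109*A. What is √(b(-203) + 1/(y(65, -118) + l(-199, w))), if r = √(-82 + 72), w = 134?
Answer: √((4016651 - 275*I*√10)/(-14606 + I*√10)) ≈ 0.e-10 - 16.583*I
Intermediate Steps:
r = I*√10 (r = √(-10) = I*√10 ≈ 3.1623*I)
y(u, O) = I*√10
b(a) = -72 + a
√(b(-203) + 1/(y(65, -118) + l(-199, w))) = √((-72 - 203) + 1/(I*√10 - 109*134)) = √(-275 + 1/(I*√10 - 14606)) = √(-275 + 1/(-14606 + I*√10))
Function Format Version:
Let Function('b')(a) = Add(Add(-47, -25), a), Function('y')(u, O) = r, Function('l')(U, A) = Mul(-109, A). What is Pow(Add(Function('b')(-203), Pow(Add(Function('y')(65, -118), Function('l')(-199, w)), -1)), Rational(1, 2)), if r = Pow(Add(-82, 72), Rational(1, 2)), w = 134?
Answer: Pow(Mul(Pow(Add(-14606, Mul(I, Pow(10, Rational(1, 2)))), -1), Add(4016651, Mul(-275, I, Pow(10, Rational(1, 2))))), Rational(1, 2)) ≈ Add(0.e-10, Mul(-16.583, I))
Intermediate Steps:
r = Mul(I, Pow(10, Rational(1, 2))) (r = Pow(-10, Rational(1, 2)) = Mul(I, Pow(10, Rational(1, 2))) ≈ Mul(3.1623, I))
Function('y')(u, O) = Mul(I, Pow(10, Rational(1, 2)))
Function('b')(a) = Add(-72, a)
Pow(Add(Function('b')(-203), Pow(Add(Function('y')(65, -118), Function('l')(-199, w)), -1)), Rational(1, 2)) = Pow(Add(Add(-72, -203), Pow(Add(Mul(I, Pow(10, Rational(1, 2))), Mul(-109, 134)), -1)), Rational(1, 2)) = Pow(Add(-275, Pow(Add(Mul(I, Pow(10, Rational(1, 2))), -14606), -1)), Rational(1, 2)) = Pow(Add(-275, Pow(Add(-14606, Mul(I, Pow(10, Rational(1, 2)))), -1)), Rational(1, 2))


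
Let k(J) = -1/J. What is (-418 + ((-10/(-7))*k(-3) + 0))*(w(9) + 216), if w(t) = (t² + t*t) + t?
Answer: -1131072/7 ≈ -1.6158e+5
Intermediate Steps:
w(t) = t + 2*t² (w(t) = (t² + t²) + t = 2*t² + t = t + 2*t²)
(-418 + ((-10/(-7))*k(-3) + 0))*(w(9) + 216) = (-418 + ((-10/(-7))*(-1/(-3)) + 0))*(9*(1 + 2*9) + 216) = (-418 + ((-10*(-⅐))*(-1*(-⅓)) + 0))*(9*(1 + 18) + 216) = (-418 + ((10/7)*(⅓) + 0))*(9*19 + 216) = (-418 + (10/21 + 0))*(171 + 216) = (-418 + 10/21)*387 = -8768/21*387 = -1131072/7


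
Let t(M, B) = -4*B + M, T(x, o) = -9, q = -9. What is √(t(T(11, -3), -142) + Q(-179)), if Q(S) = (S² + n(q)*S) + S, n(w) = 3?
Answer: 2*√7971 ≈ 178.56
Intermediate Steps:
t(M, B) = M - 4*B
Q(S) = S² + 4*S (Q(S) = (S² + 3*S) + S = S² + 4*S)
√(t(T(11, -3), -142) + Q(-179)) = √((-9 - 4*(-142)) - 179*(4 - 179)) = √((-9 + 568) - 179*(-175)) = √(559 + 31325) = √31884 = 2*√7971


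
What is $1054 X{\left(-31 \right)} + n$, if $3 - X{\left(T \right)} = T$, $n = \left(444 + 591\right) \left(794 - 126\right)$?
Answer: $727216$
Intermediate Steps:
$n = 691380$ ($n = 1035 \cdot 668 = 691380$)
$X{\left(T \right)} = 3 - T$
$1054 X{\left(-31 \right)} + n = 1054 \left(3 - -31\right) + 691380 = 1054 \left(3 + 31\right) + 691380 = 1054 \cdot 34 + 691380 = 35836 + 691380 = 727216$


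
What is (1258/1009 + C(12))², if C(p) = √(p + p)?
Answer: 26016508/1018081 + 5032*√6/1009 ≈ 37.770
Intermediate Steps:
C(p) = √2*√p (C(p) = √(2*p) = √2*√p)
(1258/1009 + C(12))² = (1258/1009 + √2*√12)² = (1258*(1/1009) + √2*(2*√3))² = (1258/1009 + 2*√6)²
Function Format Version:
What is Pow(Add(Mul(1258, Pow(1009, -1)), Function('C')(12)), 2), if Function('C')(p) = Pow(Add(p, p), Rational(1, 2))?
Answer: Add(Rational(26016508, 1018081), Mul(Rational(5032, 1009), Pow(6, Rational(1, 2)))) ≈ 37.770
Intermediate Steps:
Function('C')(p) = Mul(Pow(2, Rational(1, 2)), Pow(p, Rational(1, 2))) (Function('C')(p) = Pow(Mul(2, p), Rational(1, 2)) = Mul(Pow(2, Rational(1, 2)), Pow(p, Rational(1, 2))))
Pow(Add(Mul(1258, Pow(1009, -1)), Function('C')(12)), 2) = Pow(Add(Mul(1258, Pow(1009, -1)), Mul(Pow(2, Rational(1, 2)), Pow(12, Rational(1, 2)))), 2) = Pow(Add(Mul(1258, Rational(1, 1009)), Mul(Pow(2, Rational(1, 2)), Mul(2, Pow(3, Rational(1, 2))))), 2) = Pow(Add(Rational(1258, 1009), Mul(2, Pow(6, Rational(1, 2)))), 2)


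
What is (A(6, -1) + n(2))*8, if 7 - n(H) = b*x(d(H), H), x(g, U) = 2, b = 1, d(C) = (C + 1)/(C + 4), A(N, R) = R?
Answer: 32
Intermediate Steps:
d(C) = (1 + C)/(4 + C)
n(H) = 5 (n(H) = 7 - 2 = 5)
(A(6, -1) + n(2))*8 = (-1 + 5)*8 = 4*8 = 32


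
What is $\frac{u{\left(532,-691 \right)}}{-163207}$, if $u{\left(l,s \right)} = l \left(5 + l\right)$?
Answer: $- \frac{285684}{163207} \approx -1.7504$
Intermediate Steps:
$\frac{u{\left(532,-691 \right)}}{-163207} = \frac{532 \left(5 + 532\right)}{-163207} = 532 \cdot 537 \left(- \frac{1}{163207}\right) = 285684 \left(- \frac{1}{163207}\right) = - \frac{285684}{163207}$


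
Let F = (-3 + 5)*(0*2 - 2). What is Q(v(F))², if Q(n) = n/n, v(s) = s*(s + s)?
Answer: 1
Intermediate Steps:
F = -4 (F = 2*(0 - 2) = 2*(-2) = -4)
v(s) = 2*s² (v(s) = s*(2*s) = 2*s²)
Q(n) = 1
Q(v(F))² = 1² = 1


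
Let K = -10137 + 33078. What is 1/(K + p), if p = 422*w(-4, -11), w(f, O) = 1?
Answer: 1/23363 ≈ 4.2803e-5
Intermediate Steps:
K = 22941
p = 422 (p = 422*1 = 422)
1/(K + p) = 1/(22941 + 422) = 1/23363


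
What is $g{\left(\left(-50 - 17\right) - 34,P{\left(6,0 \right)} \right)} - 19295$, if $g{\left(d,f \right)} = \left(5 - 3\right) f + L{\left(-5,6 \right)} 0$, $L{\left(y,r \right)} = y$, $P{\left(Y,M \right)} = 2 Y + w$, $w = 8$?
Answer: $-19255$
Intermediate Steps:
$P{\left(Y,M \right)} = 8 + 2 Y$ ($P{\left(Y,M \right)} = 2 Y + 8 = 8 + 2 Y$)
$g{\left(d,f \right)} = 2 f$ ($g{\left(d,f \right)} = \left(5 - 3\right) f - 0 = 2 f + 0 = 2 f$)
$g{\left(\left(-50 - 17\right) - 34,P{\left(6,0 \right)} \right)} - 19295 = 2 \left(8 + 2 \cdot 6\right) - 19295 = 2 \left(8 + 12\right) - 19295 = 2 \cdot 20 - 19295 = 40 - 19295 = -19255$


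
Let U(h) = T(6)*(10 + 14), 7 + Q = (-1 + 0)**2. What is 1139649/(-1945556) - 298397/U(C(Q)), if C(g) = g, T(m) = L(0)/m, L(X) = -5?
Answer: 36282830047/2431945 ≈ 14919.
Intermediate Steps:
T(m) = -5/m
Q = -6 (Q = -7 + (-1 + 0)**2 = -7 + (-1)**2 = -7 + 1 = -6)
U(h) = -20 (U(h) = (-5/6)*(10 + 14) = -5*1/6*24 = -5/6*24 = -20)
1139649/(-1945556) - 298397/U(C(Q)) = 1139649/(-1945556) - 298397/(-20) = 1139649*(-1/1945556) - 298397*(-1/20) = -1139649/1945556 + 298397/20 = 36282830047/2431945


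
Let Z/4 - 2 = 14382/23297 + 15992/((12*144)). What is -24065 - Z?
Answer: -30334425989/1258038 ≈ -24113.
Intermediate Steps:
Z = 59741519/1258038 (Z = 8 + 4*(14382/23297 + 15992/((12*144))) = 8 + 4*(14382*(1/23297) + 15992/1728) = 8 + 4*(14382/23297 + 15992*(1/1728)) = 8 + 4*(14382/23297 + 1999/216) = 8 + 4*(49677215/5032152) = 8 + 49677215/1258038 = 59741519/1258038 ≈ 47.488)
-24065 - Z = -24065 - 1*59741519/1258038 = -24065 - 59741519/1258038 = -30334425989/1258038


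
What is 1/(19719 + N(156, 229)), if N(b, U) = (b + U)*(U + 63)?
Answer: 1/132139 ≈ 7.5678e-6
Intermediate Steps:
N(b, U) = (63 + U)*(U + b) (N(b, U) = (U + b)*(63 + U) = (63 + U)*(U + b))
1/(19719 + N(156, 229)) = 1/(19719 + (229**2 + 63*229 + 63*156 + 229*156)) = 1/(19719 + (52441 + 14427 + 9828 + 35724)) = 1/(19719 + 112420) = 1/132139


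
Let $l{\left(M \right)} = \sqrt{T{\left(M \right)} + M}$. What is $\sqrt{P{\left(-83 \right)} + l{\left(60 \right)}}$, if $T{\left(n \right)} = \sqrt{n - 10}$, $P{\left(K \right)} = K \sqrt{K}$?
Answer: $\sqrt{\sqrt{5} \sqrt{12 + \sqrt{2}} - 83 i \sqrt{83}} \approx 19.55 - 19.339 i$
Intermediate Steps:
$P{\left(K \right)} = K^{\frac{3}{2}}$
$T{\left(n \right)} = \sqrt{-10 + n}$
$l{\left(M \right)} = \sqrt{M + \sqrt{-10 + M}}$ ($l{\left(M \right)} = \sqrt{\sqrt{-10 + M} + M} = \sqrt{M + \sqrt{-10 + M}}$)
$\sqrt{P{\left(-83 \right)} + l{\left(60 \right)}} = \sqrt{\left(-83\right)^{\frac{3}{2}} + \sqrt{60 + \sqrt{-10 + 60}}} = \sqrt{- 83 i \sqrt{83} + \sqrt{60 + \sqrt{50}}} = \sqrt{- 83 i \sqrt{83} + \sqrt{60 + 5 \sqrt{2}}} = \sqrt{\sqrt{60 + 5 \sqrt{2}} - 83 i \sqrt{83}}$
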